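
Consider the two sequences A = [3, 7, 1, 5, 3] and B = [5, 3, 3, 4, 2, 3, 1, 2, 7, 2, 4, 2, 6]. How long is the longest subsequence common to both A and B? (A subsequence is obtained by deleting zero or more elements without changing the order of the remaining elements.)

A longest common subsequence is 3, 7 (length 2); the LCS DP confirms no longer common subsequence exists.

2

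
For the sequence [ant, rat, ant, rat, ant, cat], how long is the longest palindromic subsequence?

5

One longest palindromic subsequence is ant rat ant rat ant (positions 1,2,3,4,5); it reads the same forward and backward, and the interval DP gives dp[1][6] = 5.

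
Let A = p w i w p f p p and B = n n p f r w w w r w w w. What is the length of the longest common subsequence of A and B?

Backtracking the LCS table gives one alignment: p (A1,B3) → w (A2,B11) → w (A4,B12).
So the longest common subsequence has length 3.

3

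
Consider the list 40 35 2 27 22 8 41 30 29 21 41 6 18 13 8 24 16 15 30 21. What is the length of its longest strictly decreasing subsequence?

8

Scanning left to right, the best length ending at each element is: 40→1, 35→2, 2→3, 27→3, 22→4, 8→5, 41→1, 30→3, 29→4, 21→5, 41→1, 6→6, 18→6, 13→7, 8→8, 24→5, 16→7, 15→8, 30→3, 21→6.
So the longest decreasing subsequence has length 8, e.g. 40, 35, 27, 22, 21, 18, 13, 8.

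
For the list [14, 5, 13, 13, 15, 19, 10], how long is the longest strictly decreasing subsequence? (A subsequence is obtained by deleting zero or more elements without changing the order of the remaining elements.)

3

Scanning left to right, the best length ending at each element is: 14→1, 5→2, 13→2, 13→2, 15→1, 19→1, 10→3.
So the longest decreasing subsequence has length 3, e.g. 14, 13, 10.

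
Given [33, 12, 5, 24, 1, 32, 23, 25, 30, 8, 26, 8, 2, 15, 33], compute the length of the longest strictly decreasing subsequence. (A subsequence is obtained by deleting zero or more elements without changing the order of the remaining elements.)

6

Let dp[i] be the longest decreasing subsequence ending at position i. Then dp = [1, 2, 3, 2, 4, 2, 3, 3, 3, 4, 4, 5, 6, 5, 1].
The maximum is 6; one witness is 33, 32, 30, 26, 8, 2 at positions 1,6,9,11,12,13.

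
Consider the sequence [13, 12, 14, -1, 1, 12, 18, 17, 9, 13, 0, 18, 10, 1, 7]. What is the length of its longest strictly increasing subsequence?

5

One longest increasing subsequence is -1, 1, 12, 17, 18 (positions 4,5,6,8,12), of length 5; no longer one exists.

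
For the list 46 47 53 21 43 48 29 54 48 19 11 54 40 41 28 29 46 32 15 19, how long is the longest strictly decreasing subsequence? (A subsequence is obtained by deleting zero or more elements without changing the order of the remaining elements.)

5

Scanning left to right, the best length ending at each element is: 46→1, 47→1, 53→1, 21→2, 43→2, 48→2, 29→3, 54→1, 48→2, 19→4, 11→5, 54→1, 40→3, 41→3, 28→4, 29→4, 46→3, 32→4, 15→5, 19→5.
So the longest decreasing subsequence has length 5, e.g. 46, 43, 29, 19, 11.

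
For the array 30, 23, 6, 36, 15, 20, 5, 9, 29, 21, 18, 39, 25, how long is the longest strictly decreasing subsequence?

Let dp[i] be the longest decreasing subsequence ending at position i. Then dp = [1, 2, 3, 1, 3, 3, 4, 4, 2, 3, 4, 1, 3].
The maximum is 4; one witness is 30, 23, 6, 5 at positions 1,2,3,7.

4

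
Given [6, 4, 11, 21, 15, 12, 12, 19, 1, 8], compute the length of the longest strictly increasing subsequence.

Let dp[i] be the longest increasing subsequence ending at position i. Then dp = [1, 1, 2, 3, 3, 3, 3, 4, 1, 2].
The maximum is 4; one witness is 6, 11, 15, 19 at positions 1,3,5,8.

4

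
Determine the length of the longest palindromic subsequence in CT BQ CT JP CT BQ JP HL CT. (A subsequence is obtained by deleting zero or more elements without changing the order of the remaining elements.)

One longest palindromic subsequence is CT BQ CT JP CT BQ CT (positions 1,2,3,4,5,6,9); it reads the same forward and backward, and the interval DP gives dp[1][9] = 7.

7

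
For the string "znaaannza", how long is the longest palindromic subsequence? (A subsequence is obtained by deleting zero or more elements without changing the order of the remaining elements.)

7

One longest palindromic subsequence is znaaanz (positions 1,2,3,4,5,7,8); it reads the same forward and backward, and the interval DP gives dp[1][9] = 7.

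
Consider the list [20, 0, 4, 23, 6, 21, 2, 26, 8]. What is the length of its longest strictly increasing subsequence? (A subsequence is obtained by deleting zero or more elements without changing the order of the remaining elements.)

5

One longest increasing subsequence is 0, 4, 6, 21, 26 (positions 2,3,5,6,8), of length 5; no longer one exists.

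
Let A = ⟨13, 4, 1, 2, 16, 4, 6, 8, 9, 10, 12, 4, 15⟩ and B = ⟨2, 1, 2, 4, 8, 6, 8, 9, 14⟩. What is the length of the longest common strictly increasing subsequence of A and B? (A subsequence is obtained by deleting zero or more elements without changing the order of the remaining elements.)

A longest common strictly increasing subsequence is 1, 2, 4, 6, 8, 9 (length 6); it appears in order in both A and B, and no longer such subsequence exists.

6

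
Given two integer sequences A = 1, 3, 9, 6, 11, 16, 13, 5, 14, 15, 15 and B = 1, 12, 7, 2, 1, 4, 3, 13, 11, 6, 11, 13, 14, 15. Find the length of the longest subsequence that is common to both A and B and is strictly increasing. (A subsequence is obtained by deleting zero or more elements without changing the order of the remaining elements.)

7

For each value that appears in both, track the longest common increasing run ending there.
The best achievable length is 7; one witness is 1, 3, 6, 11, 13, 14, 15 (A-positions 1,2,4,5,7,9,10, B-positions 1,7,10,11,12,13,14).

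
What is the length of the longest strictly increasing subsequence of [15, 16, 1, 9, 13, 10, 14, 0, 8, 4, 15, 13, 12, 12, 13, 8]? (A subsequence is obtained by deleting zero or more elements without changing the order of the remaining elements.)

5

Let dp[i] be the longest increasing subsequence ending at position i. Then dp = [1, 2, 1, 2, 3, 3, 4, 1, 2, 2, 5, 4, 4, 4, 5, 3].
The maximum is 5; one witness is 1, 9, 13, 14, 15 at positions 3,4,5,7,11.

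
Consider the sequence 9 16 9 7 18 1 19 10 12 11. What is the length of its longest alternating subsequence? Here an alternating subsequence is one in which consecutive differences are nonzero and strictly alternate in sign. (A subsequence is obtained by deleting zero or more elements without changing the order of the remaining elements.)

A longest alternating subsequence is 9, 16, 9, 18, 1, 19, 10, 12, 11 (positions 1,2,3,5,6,7,8,9,10); its 8 consecutive differences strictly alternate in sign, and length 9 is optimal.

9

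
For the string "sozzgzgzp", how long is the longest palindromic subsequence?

Using dp[i][j] = 2 + dp[i+1][j−1] if the ends match, else max(dp[i+1][j], dp[i][j−1]):
dp[1][9] = 5. A witness is zgzgz at positions 4,5,6,7,8.

5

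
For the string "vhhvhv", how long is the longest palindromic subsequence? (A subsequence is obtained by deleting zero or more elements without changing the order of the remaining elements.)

Using dp[i][j] = 2 + dp[i+1][j−1] if the ends match, else max(dp[i+1][j], dp[i][j−1]):
dp[1][6] = 5. A witness is vhvhv at positions 1,2,4,5,6.

5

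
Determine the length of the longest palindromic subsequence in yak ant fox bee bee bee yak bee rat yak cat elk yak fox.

Using dp[i][j] = 2 + dp[i+1][j−1] if the ends match, else max(dp[i+1][j], dp[i][j−1]):
dp[1][14] = 6. A witness is fox bee bee bee bee fox at positions 3,4,5,6,8,14.

6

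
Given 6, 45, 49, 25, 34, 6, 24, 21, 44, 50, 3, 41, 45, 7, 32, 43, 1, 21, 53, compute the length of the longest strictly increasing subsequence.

Let dp[i] be the longest increasing subsequence ending at position i. Then dp = [1, 2, 3, 2, 3, 1, 2, 2, 4, 5, 1, 4, 5, 2, 3, 5, 1, 3, 6].
The maximum is 6; one witness is 6, 25, 34, 44, 50, 53 at positions 1,4,5,9,10,19.

6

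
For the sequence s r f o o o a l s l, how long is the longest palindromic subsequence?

One longest palindromic subsequence is sooos (positions 1,4,5,6,9); it reads the same forward and backward, and the interval DP gives dp[1][10] = 5.

5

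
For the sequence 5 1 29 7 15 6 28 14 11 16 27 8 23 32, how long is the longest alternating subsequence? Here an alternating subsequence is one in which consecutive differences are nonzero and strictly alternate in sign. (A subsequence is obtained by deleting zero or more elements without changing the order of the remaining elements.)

Track the best alternating length ending on an up-step vs a down-step at each position: up/down = 1/1, 1/2, 3/1, 3/4, 5/4, 3/6, 7/4, 7/8, 7/8, 9/8, 9/8, 7/10, 11/10, 11/1.
The maximum over both is 11; one such subsequence is 5, 1, 29, 7, 15, 6, 28, 14, 16, 8, 23.

11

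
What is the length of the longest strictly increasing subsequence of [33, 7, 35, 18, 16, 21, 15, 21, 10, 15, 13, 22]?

One longest increasing subsequence is 7, 18, 21, 22 (positions 2,4,6,12), of length 4; no longer one exists.

4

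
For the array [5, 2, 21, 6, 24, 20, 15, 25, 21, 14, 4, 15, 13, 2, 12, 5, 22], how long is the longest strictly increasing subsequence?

Scanning left to right, the best length ending at each element is: 5→1, 2→1, 21→2, 6→2, 24→3, 20→3, 15→3, 25→4, 21→4, 14→3, 4→2, 15→4, 13→3, 2→1, 12→3, 5→3, 22→5.
So the longest increasing subsequence has length 5, e.g. 5, 6, 20, 21, 22.

5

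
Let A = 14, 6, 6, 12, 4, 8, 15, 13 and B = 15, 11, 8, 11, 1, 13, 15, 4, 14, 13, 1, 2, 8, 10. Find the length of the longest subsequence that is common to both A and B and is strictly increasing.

2

A longest common strictly increasing subsequence is 8, 13 (length 2); it appears in order in both A and B, and no longer such subsequence exists.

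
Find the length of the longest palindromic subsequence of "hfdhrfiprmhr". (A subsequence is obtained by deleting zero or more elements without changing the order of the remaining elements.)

Using dp[i][j] = 2 + dp[i+1][j−1] if the ends match, else max(dp[i+1][j], dp[i][j−1]):
dp[1][12] = 5. A witness is hrprh at positions 4,5,8,9,11.

5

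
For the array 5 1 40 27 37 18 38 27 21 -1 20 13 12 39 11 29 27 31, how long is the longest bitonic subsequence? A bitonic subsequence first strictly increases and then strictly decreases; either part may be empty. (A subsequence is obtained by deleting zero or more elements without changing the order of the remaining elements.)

Let inc[i] be the LIS ending at i and dec[i] the longest strictly decreasing subsequence starting at i. inc = [1, 1, 2, 2, 3, 2, 4, 3, 3, 1, 3, 2, 2, 5, 2, 4, 4, 5], dec = [3, 2, 8, 6, 7, 4, 7, 6, 5, 1, 4, 3, 2, 3, 1, 2, 1, 1].
max_i inc[i]+dec[i]−1 = 10, with one witness 5, 27, 37, 38, 27, 21, 20, 13, 12, 11.

10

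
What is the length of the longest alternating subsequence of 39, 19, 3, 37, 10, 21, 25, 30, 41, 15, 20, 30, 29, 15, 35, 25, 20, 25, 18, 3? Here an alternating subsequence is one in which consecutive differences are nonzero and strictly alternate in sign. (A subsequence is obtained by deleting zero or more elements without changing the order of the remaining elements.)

12

Track the best alternating length ending on an up-step vs a down-step at each position: up/down = 1/1, 1/2, 1/2, 3/2, 3/4, 5/4, 5/4, 5/4, 5/1, 5/6, 7/6, 7/6, 7/8, 5/8, 9/6, 9/10, 9/10, 11/10, 9/12, 1/12.
The maximum over both is 12; one such subsequence is 39, 19, 37, 10, 21, 15, 30, 29, 35, 20, 25, 18.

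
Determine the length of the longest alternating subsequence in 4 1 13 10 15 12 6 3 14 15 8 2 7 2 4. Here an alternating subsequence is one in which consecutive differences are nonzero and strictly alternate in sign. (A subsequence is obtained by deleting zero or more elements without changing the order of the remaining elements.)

A longest alternating subsequence is 4, 1, 13, 10, 15, 12, 14, 2, 7, 2, 4 (positions 1,2,3,4,5,6,9,12,13,14,15); its 10 consecutive differences strictly alternate in sign, and length 11 is optimal.

11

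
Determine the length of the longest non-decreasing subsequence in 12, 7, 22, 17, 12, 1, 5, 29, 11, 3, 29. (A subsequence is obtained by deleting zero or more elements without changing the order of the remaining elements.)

4

Scanning left to right, the best length ending at each element is: 12→1, 7→1, 22→2, 17→2, 12→2, 1→1, 5→2, 29→3, 11→3, 3→2, 29→4.
So the longest non-decreasing subsequence has length 4, e.g. 12, 22, 29, 29.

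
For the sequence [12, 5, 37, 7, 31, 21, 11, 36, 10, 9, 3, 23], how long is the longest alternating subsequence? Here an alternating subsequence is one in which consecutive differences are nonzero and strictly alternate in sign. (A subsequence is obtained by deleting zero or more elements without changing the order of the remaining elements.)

A longest alternating subsequence is 12, 5, 37, 7, 31, 21, 36, 10, 23 (positions 1,2,3,4,5,6,8,9,12); its 8 consecutive differences strictly alternate in sign, and length 9 is optimal.

9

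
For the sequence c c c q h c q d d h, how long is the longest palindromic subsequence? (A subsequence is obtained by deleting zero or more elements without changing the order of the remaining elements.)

4

One longest palindromic subsequence is hddh (positions 5,8,9,10); it reads the same forward and backward, and the interval DP gives dp[1][10] = 4.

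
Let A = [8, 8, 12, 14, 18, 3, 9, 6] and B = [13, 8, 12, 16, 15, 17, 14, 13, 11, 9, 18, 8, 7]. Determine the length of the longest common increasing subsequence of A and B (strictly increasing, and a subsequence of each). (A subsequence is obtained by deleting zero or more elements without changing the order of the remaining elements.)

4

For each value that appears in both, track the longest common increasing run ending there.
The best achievable length is 4; one witness is 8, 12, 14, 18 (A-positions 1,3,4,5, B-positions 2,3,7,11).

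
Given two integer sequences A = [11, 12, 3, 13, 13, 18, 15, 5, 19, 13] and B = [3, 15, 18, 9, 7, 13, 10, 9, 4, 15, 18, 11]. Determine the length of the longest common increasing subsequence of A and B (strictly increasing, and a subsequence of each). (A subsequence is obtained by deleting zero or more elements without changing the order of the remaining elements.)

A longest common strictly increasing subsequence is 3, 13, 15 (length 3); it appears in order in both A and B, and no longer such subsequence exists.

3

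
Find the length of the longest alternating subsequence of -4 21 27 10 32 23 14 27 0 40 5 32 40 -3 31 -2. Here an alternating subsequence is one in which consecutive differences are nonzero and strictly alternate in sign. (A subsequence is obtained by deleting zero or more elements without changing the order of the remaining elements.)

13

Track the best alternating length ending on an up-step vs a down-step at each position: up/down = 1/1, 2/1, 2/1, 2/3, 4/1, 4/5, 4/5, 6/5, 2/7, 8/1, 8/9, 10/9, 10/1, 2/11, 12/11, 12/13.
The maximum over both is 13; one such subsequence is -4, 21, 10, 32, 23, 27, 0, 40, 5, 32, -3, 31, -2.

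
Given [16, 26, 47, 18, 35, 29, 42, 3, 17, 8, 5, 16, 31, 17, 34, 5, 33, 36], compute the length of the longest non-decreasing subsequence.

6

Let dp[i] be the longest non-decreasing subsequence ending at position i. Then dp = [1, 2, 3, 2, 3, 3, 4, 1, 2, 2, 2, 3, 4, 4, 5, 3, 5, 6].
The maximum is 6; one witness is 16, 26, 29, 31, 34, 36 at positions 1,2,6,13,15,18.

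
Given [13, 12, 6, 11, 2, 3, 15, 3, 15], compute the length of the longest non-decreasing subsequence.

4

Let dp[i] be the longest non-decreasing subsequence ending at position i. Then dp = [1, 1, 1, 2, 1, 2, 3, 3, 4].
The maximum is 4; one witness is 6, 11, 15, 15 at positions 3,4,7,9.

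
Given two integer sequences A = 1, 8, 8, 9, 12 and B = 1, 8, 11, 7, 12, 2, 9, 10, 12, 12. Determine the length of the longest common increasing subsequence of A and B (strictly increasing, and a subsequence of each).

4

A longest common strictly increasing subsequence is 1, 8, 9, 12 (length 4); it appears in order in both A and B, and no longer such subsequence exists.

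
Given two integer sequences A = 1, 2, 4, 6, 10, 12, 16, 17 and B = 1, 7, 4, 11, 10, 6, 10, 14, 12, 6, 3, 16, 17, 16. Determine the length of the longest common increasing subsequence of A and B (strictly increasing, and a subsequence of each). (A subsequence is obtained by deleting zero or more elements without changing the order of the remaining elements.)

For each value that appears in both, track the longest common increasing run ending there.
The best achievable length is 7; one witness is 1, 4, 6, 10, 12, 16, 17 (A-positions 1,3,4,5,6,7,8, B-positions 1,3,6,7,9,12,13).

7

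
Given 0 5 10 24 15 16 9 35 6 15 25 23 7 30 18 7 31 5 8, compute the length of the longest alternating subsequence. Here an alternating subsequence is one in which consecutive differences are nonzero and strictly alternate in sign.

A longest alternating subsequence is 0, 24, 15, 16, 9, 35, 6, 25, 23, 30, 18, 31, 5, 8 (positions 1,4,5,6,7,8,9,11,12,14,15,17,18,19); its 13 consecutive differences strictly alternate in sign, and length 14 is optimal.

14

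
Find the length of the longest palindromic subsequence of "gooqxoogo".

7

One longest palindromic subsequence is gooxoog (positions 1,2,3,5,6,7,8); it reads the same forward and backward, and the interval DP gives dp[1][9] = 7.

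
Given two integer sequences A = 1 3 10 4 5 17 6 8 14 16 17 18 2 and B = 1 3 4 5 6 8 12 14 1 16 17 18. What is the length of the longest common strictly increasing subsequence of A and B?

For each value that appears in both, track the longest common increasing run ending there.
The best achievable length is 10; one witness is 1, 3, 4, 5, 6, 8, 14, 16, 17, 18 (A-positions 1,2,4,5,7,8,9,10,11,12, B-positions 1,2,3,4,5,6,8,10,11,12).

10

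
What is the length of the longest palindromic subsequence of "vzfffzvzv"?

7

Using dp[i][j] = 2 + dp[i+1][j−1] if the ends match, else max(dp[i+1][j], dp[i][j−1]):
dp[1][9] = 7. A witness is vzfffzv at positions 1,2,3,4,5,8,9.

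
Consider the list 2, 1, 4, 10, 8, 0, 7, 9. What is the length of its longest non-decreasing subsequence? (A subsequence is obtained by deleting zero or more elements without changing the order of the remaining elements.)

Scanning left to right, the best length ending at each element is: 2→1, 1→1, 4→2, 10→3, 8→3, 0→1, 7→3, 9→4.
So the longest non-decreasing subsequence has length 4, e.g. 2, 4, 8, 9.

4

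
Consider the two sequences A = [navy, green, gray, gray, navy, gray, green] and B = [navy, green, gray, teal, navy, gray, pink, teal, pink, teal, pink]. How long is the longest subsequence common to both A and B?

5

A longest common subsequence is navy, green, gray, navy, gray (length 5); the LCS DP confirms no longer common subsequence exists.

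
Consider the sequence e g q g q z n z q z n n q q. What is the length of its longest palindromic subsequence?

One longest palindromic subsequence is qqnzqznqq (positions 3,5,7,8,9,10,12,13,14); it reads the same forward and backward, and the interval DP gives dp[1][14] = 9.

9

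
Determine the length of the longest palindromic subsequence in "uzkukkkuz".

7

Using dp[i][j] = 2 + dp[i+1][j−1] if the ends match, else max(dp[i+1][j], dp[i][j−1]):
dp[1][9] = 7. A witness is zukkkuz at positions 2,4,5,6,7,8,9.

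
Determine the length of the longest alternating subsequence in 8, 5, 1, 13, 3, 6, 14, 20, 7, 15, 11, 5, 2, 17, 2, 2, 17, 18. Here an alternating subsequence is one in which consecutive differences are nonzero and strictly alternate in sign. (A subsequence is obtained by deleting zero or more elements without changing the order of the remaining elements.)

Track the best alternating length ending on an up-step vs a down-step at each position: up/down = 1/1, 1/2, 1/2, 3/1, 3/4, 5/4, 5/1, 5/1, 5/6, 7/6, 7/8, 5/8, 3/8, 9/6, 3/10, 3/10, 11/6, 11/6.
The maximum over both is 11; one such subsequence is 8, 5, 13, 3, 14, 7, 15, 11, 17, 2, 17.

11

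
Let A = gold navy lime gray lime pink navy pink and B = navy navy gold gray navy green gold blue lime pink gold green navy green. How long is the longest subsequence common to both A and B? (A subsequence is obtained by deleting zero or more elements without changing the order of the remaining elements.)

Backtracking the LCS table gives one alignment: gold (A1,B3) → navy (A2,B5) → lime (A5,B9) → pink (A6,B10) → navy (A7,B13).
So the longest common subsequence has length 5.

5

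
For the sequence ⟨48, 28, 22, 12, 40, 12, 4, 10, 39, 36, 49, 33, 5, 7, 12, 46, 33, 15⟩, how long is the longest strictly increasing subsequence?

One longest increasing subsequence is 4, 5, 7, 12, 46 (positions 7,13,14,15,16), of length 5; no longer one exists.

5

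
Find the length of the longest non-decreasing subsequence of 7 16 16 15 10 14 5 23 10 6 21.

4

Let dp[i] be the longest non-decreasing subsequence ending at position i. Then dp = [1, 2, 3, 2, 2, 3, 1, 4, 3, 2, 4].
The maximum is 4; one witness is 7, 16, 16, 23 at positions 1,2,3,8.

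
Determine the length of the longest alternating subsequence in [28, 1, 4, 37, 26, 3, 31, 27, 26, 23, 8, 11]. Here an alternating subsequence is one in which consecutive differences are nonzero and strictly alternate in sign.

Track the best alternating length ending on an up-step vs a down-step at each position: up/down = 1/1, 1/2, 3/2, 3/1, 3/4, 3/4, 5/4, 5/6, 5/6, 5/6, 5/6, 7/6.
The maximum over both is 7; one such subsequence is 28, 1, 37, 26, 31, 8, 11.

7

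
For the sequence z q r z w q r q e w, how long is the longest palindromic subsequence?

One longest palindromic subsequence is wqrqw (positions 5,6,7,8,10); it reads the same forward and backward, and the interval DP gives dp[1][10] = 5.

5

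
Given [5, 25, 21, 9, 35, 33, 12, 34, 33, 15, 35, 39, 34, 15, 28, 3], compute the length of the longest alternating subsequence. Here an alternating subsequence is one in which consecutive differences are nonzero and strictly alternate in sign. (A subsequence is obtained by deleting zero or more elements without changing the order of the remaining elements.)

11

A longest alternating subsequence is 5, 25, 21, 35, 33, 34, 33, 35, 15, 28, 3 (positions 1,2,3,5,6,8,9,11,14,15,16); its 10 consecutive differences strictly alternate in sign, and length 11 is optimal.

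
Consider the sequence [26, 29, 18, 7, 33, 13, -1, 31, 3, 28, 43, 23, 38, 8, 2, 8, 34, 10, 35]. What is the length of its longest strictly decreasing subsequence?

6

Scanning left to right, the best length ending at each element is: 26→1, 29→1, 18→2, 7→3, 33→1, 13→3, -1→4, 31→2, 3→4, 28→3, 43→1, 23→4, 38→2, 8→5, 2→6, 8→5, 34→3, 10→5, 35→3.
So the longest decreasing subsequence has length 6, e.g. 33, 31, 28, 23, 8, 2.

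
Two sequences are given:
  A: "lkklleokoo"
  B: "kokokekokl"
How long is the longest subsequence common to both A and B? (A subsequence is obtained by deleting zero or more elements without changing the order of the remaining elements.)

5

Backtracking the LCS table gives one alignment: k (A2,B3) → k (A3,B5) → e (A6,B6) → o (A7,B8) → k (A8,B9).
So the longest common subsequence has length 5.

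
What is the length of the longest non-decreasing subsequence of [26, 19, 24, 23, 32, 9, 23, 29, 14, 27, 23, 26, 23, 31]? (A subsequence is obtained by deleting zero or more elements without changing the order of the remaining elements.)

Let dp[i] be the longest non-decreasing subsequence ending at position i. Then dp = [1, 1, 2, 2, 3, 1, 3, 4, 2, 4, 4, 5, 5, 6].
The maximum is 6; one witness is 19, 23, 23, 23, 26, 31 at positions 2,4,7,11,12,14.

6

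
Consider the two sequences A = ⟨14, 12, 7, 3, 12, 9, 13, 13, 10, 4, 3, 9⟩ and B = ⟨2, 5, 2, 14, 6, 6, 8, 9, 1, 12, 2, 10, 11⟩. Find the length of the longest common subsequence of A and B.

Backtracking the LCS table gives one alignment: 14 (A1,B4) → 12 (A2,B10) → 10 (A9,B12).
So the longest common subsequence has length 3.

3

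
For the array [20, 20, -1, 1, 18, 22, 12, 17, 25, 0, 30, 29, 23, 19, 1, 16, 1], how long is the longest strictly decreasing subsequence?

6

One longest decreasing subsequence is 30, 29, 23, 19, 16, 1 (positions 11,12,13,14,16,17), of length 6; no longer one exists.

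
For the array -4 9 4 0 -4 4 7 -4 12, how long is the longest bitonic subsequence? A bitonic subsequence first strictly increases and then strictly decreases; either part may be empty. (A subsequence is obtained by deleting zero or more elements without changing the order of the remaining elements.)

5

One longest bitonic subsequence is -4, 9, 4, 0, -4 (positions 1,2,3,4,8): it rises to 9 then falls. Length 5 is optimal.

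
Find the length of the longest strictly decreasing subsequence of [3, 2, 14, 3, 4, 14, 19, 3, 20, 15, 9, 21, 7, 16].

Let dp[i] be the longest decreasing subsequence ending at position i. Then dp = [1, 2, 1, 2, 2, 1, 1, 3, 1, 2, 3, 1, 4, 2].
The maximum is 4; one witness is 19, 15, 9, 7 at positions 7,10,11,13.

4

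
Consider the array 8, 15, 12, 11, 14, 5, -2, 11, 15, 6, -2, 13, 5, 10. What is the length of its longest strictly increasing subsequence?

4

Let dp[i] be the longest increasing subsequence ending at position i. Then dp = [1, 2, 2, 2, 3, 1, 1, 2, 4, 2, 1, 3, 2, 3].
The maximum is 4; one witness is 8, 12, 14, 15 at positions 1,3,5,9.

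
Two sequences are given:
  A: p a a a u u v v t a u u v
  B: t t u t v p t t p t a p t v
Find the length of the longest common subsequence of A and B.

A longest common subsequence is uvtav (length 5); the LCS DP confirms no longer common subsequence exists.

5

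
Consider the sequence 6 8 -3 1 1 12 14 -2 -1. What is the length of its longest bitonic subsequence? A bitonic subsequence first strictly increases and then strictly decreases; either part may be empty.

One longest bitonic subsequence is 6, 8, 12, 14, -1 (positions 1,2,6,7,9): it rises to 14 then falls. Length 5 is optimal.

5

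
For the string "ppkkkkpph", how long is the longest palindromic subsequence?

One longest palindromic subsequence is ppkkkkpp (positions 1,2,3,4,5,6,7,8); it reads the same forward and backward, and the interval DP gives dp[1][9] = 8.

8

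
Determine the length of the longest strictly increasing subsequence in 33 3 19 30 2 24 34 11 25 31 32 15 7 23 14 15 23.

One longest increasing subsequence is 3, 19, 24, 25, 31, 32 (positions 2,3,6,9,10,11), of length 6; no longer one exists.

6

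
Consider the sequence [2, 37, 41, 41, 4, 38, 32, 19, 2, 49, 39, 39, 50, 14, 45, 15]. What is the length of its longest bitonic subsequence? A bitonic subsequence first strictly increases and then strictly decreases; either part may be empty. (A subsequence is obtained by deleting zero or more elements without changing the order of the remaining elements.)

7

Let inc[i] be the LIS ending at i and dec[i] the longest strictly decreasing subsequence starting at i. inc = [1, 2, 3, 3, 2, 3, 3, 3, 1, 4, 4, 4, 5, 3, 5, 4], dec = [1, 4, 5, 5, 2, 4, 3, 2, 1, 3, 2, 2, 3, 1, 2, 1].
max_i inc[i]+dec[i]−1 = 7, with one witness 2, 37, 41, 38, 32, 19, 15.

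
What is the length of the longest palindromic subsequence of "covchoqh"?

Using dp[i][j] = 2 + dp[i+1][j−1] if the ends match, else max(dp[i+1][j], dp[i][j−1]):
dp[1][8] = 3. A witness is hqh at positions 5,7,8.

3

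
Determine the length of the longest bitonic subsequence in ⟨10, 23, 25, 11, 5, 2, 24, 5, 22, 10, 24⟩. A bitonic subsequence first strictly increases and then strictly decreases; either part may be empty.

One longest bitonic subsequence is 10, 23, 25, 24, 22, 10 (positions 1,2,3,7,9,10): it rises to 25 then falls. Length 6 is optimal.

6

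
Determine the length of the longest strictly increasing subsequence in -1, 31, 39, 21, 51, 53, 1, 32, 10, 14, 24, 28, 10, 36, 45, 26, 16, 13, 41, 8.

Let dp[i] be the longest increasing subsequence ending at position i. Then dp = [1, 2, 3, 2, 4, 5, 2, 3, 3, 4, 5, 6, 3, 7, 8, 6, 5, 4, 8, 3].
The maximum is 8; one witness is -1, 1, 10, 14, 24, 28, 36, 45 at positions 1,7,9,10,11,12,14,15.

8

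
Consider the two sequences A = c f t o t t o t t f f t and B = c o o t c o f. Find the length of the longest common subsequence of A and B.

Backtracking the LCS table gives one alignment: c (A1,B1) → o (A4,B3) → t (A5,B4) → o (A7,B6) → f (A11,B7).
So the longest common subsequence has length 5.

5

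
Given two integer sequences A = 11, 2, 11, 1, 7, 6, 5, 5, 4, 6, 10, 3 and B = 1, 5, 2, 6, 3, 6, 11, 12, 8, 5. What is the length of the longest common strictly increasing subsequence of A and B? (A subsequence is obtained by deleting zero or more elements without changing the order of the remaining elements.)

For each value that appears in both, track the longest common increasing run ending there.
The best achievable length is 3; one witness is 1, 5, 6 (A-positions 4,7,10, B-positions 1,2,4).

3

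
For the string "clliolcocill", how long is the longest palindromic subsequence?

One longest palindromic subsequence is llicocill (positions 2,3,4,7,8,9,10,11,12); it reads the same forward and backward, and the interval DP gives dp[1][12] = 9.

9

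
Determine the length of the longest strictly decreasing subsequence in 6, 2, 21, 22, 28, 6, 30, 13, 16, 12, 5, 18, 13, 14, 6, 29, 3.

5

Scanning left to right, the best length ending at each element is: 6→1, 2→2, 21→1, 22→1, 28→1, 6→2, 30→1, 13→2, 16→2, 12→3, 5→4, 18→2, 13→3, 14→3, 6→4, 29→2, 3→5.
So the longest decreasing subsequence has length 5, e.g. 21, 13, 12, 5, 3.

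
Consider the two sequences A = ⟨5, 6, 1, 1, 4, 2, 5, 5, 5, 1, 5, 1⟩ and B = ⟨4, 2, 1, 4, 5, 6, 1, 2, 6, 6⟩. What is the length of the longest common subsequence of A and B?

A longest common subsequence is 4, 2, 1, 5, 1 (length 5); the LCS DP confirms no longer common subsequence exists.

5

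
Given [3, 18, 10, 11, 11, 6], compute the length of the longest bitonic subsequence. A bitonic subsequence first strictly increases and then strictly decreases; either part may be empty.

One longest bitonic subsequence is 3, 18, 11, 6 (positions 1,2,5,6): it rises to 18 then falls. Length 4 is optimal.

4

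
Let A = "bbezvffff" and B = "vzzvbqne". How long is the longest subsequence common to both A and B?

2

A longest common subsequence is be (length 2); the LCS DP confirms no longer common subsequence exists.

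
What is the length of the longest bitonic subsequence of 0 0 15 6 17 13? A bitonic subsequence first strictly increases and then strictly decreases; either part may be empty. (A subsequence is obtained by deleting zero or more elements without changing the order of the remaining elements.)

One longest bitonic subsequence is 0, 15, 17, 13 (positions 1,3,5,6): it rises to 17 then falls. Length 4 is optimal.

4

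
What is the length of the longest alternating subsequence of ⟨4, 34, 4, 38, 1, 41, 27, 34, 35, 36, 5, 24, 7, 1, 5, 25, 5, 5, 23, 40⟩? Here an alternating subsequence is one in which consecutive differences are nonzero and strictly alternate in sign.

14

Track the best alternating length ending on an up-step vs a down-step at each position: up/down = 1/1, 2/1, 1/3, 4/1, 1/5, 6/1, 6/7, 8/7, 8/7, 8/7, 6/9, 10/9, 10/11, 1/11, 12/11, 12/9, 12/13, 12/13, 14/13, 14/7.
The maximum over both is 14; one such subsequence is 4, 34, 4, 38, 1, 41, 27, 34, 5, 24, 7, 25, 5, 23.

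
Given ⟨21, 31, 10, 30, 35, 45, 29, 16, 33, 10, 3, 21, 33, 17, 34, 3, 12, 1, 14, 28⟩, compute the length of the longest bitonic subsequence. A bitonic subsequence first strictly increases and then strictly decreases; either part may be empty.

9

Let inc[i] be the LIS ending at i and dec[i] the longest strictly decreasing subsequence starting at i. inc = [1, 2, 1, 2, 3, 4, 2, 2, 3, 1, 1, 3, 4, 3, 5, 1, 2, 1, 3, 4], dec = [5, 7, 3, 6, 6, 6, 5, 4, 5, 3, 2, 4, 4, 3, 3, 2, 2, 1, 1, 1].
max_i inc[i]+dec[i]−1 = 9, with one witness 21, 31, 35, 45, 33, 21, 17, 12, 1.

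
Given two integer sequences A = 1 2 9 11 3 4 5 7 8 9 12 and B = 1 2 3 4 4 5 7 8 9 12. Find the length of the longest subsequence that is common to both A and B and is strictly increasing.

9

A longest common strictly increasing subsequence is 1, 2, 3, 4, 5, 7, 8, 9, 12 (length 9); it appears in order in both A and B, and no longer such subsequence exists.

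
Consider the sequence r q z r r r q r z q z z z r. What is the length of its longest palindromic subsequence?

Using dp[i][j] = 2 + dp[i+1][j−1] if the ends match, else max(dp[i+1][j], dp[i][j−1]):
dp[1][14] = 10. A witness is rqzrrrrzqr at positions 1,2,3,4,5,6,8,9,10,14.

10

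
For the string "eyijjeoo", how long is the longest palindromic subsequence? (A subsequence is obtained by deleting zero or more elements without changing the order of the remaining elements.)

Using dp[i][j] = 2 + dp[i+1][j−1] if the ends match, else max(dp[i+1][j], dp[i][j−1]):
dp[1][8] = 4. A witness is ejje at positions 1,4,5,6.

4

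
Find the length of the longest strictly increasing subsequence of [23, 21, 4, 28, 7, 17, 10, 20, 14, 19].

5

One longest increasing subsequence is 4, 7, 10, 14, 19 (positions 3,5,7,9,10), of length 5; no longer one exists.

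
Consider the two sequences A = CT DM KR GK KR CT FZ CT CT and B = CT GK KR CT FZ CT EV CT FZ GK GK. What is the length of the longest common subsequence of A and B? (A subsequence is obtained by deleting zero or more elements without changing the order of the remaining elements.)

Backtracking the LCS table gives one alignment: CT (A1,B1) → GK (A4,B2) → KR (A5,B3) → CT (A6,B4) → FZ (A7,B5) → CT (A8,B6) → CT (A9,B8).
So the longest common subsequence has length 7.

7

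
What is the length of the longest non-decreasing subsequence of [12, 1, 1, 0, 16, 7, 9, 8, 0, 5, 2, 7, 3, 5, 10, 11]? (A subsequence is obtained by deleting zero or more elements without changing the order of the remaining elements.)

7

Scanning left to right, the best length ending at each element is: 12→1, 1→1, 1→2, 0→1, 16→3, 7→3, 9→4, 8→4, 0→2, 5→3, 2→3, 7→4, 3→4, 5→5, 10→6, 11→7.
So the longest non-decreasing subsequence has length 7, e.g. 1, 1, 2, 3, 5, 10, 11.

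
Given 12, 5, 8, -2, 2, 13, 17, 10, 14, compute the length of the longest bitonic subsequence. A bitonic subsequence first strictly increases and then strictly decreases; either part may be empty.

5

One longest bitonic subsequence is 5, 8, 13, 17, 14 (positions 2,3,6,7,9): it rises to 17 then falls. Length 5 is optimal.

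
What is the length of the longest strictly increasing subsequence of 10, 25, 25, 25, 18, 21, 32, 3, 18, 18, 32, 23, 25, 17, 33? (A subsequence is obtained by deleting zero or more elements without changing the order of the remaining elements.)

Let dp[i] be the longest increasing subsequence ending at position i. Then dp = [1, 2, 2, 2, 2, 3, 4, 1, 2, 2, 4, 4, 5, 2, 6].
The maximum is 6; one witness is 10, 18, 21, 23, 25, 33 at positions 1,5,6,12,13,15.

6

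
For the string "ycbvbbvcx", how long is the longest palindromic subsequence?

Using dp[i][j] = 2 + dp[i+1][j−1] if the ends match, else max(dp[i+1][j], dp[i][j−1]):
dp[1][9] = 6. A witness is cvbbvc at positions 2,4,5,6,7,8.

6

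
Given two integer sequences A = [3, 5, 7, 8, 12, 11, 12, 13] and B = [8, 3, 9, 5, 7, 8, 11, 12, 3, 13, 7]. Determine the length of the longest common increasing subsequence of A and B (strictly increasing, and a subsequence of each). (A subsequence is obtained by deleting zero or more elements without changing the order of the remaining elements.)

7

A longest common strictly increasing subsequence is 3, 5, 7, 8, 11, 12, 13 (length 7); it appears in order in both A and B, and no longer such subsequence exists.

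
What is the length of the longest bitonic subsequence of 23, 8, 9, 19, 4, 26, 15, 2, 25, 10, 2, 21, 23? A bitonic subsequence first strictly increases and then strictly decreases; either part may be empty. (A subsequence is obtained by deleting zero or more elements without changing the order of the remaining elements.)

Let inc[i] be the LIS ending at i and dec[i] the longest strictly decreasing subsequence starting at i. inc = [1, 1, 2, 3, 1, 4, 3, 1, 4, 3, 1, 4, 5], dec = [5, 3, 3, 4, 2, 4, 3, 1, 3, 2, 1, 1, 1].
max_i inc[i]+dec[i]−1 = 7, with one witness 8, 9, 19, 26, 25, 10, 2.

7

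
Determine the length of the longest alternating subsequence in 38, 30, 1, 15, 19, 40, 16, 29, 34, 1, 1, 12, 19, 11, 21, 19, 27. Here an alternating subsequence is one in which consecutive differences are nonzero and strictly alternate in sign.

11

Track the best alternating length ending on an up-step vs a down-step at each position: up/down = 1/1, 1/2, 1/2, 3/2, 3/2, 3/1, 3/4, 5/4, 5/4, 1/6, 1/6, 7/6, 7/6, 7/8, 9/6, 9/10, 11/6.
The maximum over both is 11; one such subsequence is 38, 1, 19, 16, 29, 1, 12, 11, 21, 19, 27.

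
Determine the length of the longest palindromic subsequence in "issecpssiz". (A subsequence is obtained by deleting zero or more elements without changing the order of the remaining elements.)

Using dp[i][j] = 2 + dp[i+1][j−1] if the ends match, else max(dp[i+1][j], dp[i][j−1]):
dp[1][10] = 7. A witness is isspssi at positions 1,2,3,6,7,8,9.

7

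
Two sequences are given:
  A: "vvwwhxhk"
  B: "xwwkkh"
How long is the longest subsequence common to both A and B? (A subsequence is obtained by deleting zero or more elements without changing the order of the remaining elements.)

A longest common subsequence is wwh (length 3); the LCS DP confirms no longer common subsequence exists.

3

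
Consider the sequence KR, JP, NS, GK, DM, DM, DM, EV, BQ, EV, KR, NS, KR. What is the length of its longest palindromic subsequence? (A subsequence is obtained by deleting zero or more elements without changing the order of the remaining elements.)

7

Using dp[i][j] = 2 + dp[i+1][j−1] if the ends match, else max(dp[i+1][j], dp[i][j−1]):
dp[1][13] = 7. A witness is KR NS EV BQ EV NS KR at positions 1,3,8,9,10,12,13.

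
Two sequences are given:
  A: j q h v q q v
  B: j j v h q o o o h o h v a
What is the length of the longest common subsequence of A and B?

Backtracking the LCS table gives one alignment: j (A1,B2) → q (A2,B5) → h (A3,B11) → v (A4,B12).
So the longest common subsequence has length 4.

4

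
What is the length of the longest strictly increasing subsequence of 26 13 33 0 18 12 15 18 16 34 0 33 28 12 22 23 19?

Let dp[i] be the longest increasing subsequence ending at position i. Then dp = [1, 1, 2, 1, 2, 2, 3, 4, 4, 5, 1, 5, 5, 2, 5, 6, 5].
The maximum is 6; one witness is 0, 12, 15, 18, 22, 23 at positions 4,6,7,8,15,16.

6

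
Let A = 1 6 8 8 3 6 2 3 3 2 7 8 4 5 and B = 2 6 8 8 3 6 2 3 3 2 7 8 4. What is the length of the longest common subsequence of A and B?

12

A longest common subsequence is 6, 8, 8, 3, 6, 2, 3, 3, 2, 7, 8, 4 (length 12); the LCS DP confirms no longer common subsequence exists.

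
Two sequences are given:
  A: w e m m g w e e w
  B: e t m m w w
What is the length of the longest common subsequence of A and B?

Backtracking the LCS table gives one alignment: e (A2,B1) → m (A3,B3) → m (A4,B4) → w (A6,B5) → w (A9,B6).
So the longest common subsequence has length 5.

5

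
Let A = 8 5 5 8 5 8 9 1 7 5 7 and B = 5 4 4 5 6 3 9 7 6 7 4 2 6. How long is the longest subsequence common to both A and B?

Backtracking the LCS table gives one alignment: 5 (A2,B1) → 5 (A3,B4) → 9 (A7,B7) → 7 (A9,B8) → 7 (A11,B10).
So the longest common subsequence has length 5.

5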